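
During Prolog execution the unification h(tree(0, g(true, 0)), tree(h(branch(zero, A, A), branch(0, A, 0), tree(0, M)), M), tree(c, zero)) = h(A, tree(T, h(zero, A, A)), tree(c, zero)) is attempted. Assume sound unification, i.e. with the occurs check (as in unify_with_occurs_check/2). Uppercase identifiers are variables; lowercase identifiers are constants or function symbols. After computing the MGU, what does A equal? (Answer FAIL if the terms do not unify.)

tree(0, g(true, 0))

Decompose h/3: tree(0, g(true, 0)) = A,  tree(h(branch(zero, A, A), branch(0, A, 0), tree(0, M)), M) = tree(T, h(zero, A, A)),  tree(c, zero) = tree(c, zero).
Bind A := tree(0, g(true, 0)); substituting into the one remaining equation that mentions A gives: tree(h(branch(zero, tree(0, g(true, 0)), tree(0, g(true, 0))), branch(0, tree(0, g(true, 0)), 0), tree(0, M)), M) = tree(T, h(zero, tree(0, g(true, 0)), tree(0, g(true, 0)))).
Decompose tree/2: h(branch(zero, tree(0, g(true, 0)), tree(0, g(true, 0))), branch(0, tree(0, g(true, 0)), 0), tree(0, M)) = T,  M = h(zero, tree(0, g(true, 0)), tree(0, g(true, 0))).
Bind T := h(branch(zero, tree(0, g(true, 0)), tree(0, g(true, 0))), branch(0, tree(0, g(true, 0)), 0), tree(0, M)); no other remaining equation mentions T.
Bind M := h(zero, tree(0, g(true, 0)), tree(0, g(true, 0))); no other remaining equation mentions M. Substituting into the earlier binding gives T := h(branch(zero, tree(0, g(true, 0)), tree(0, g(true, 0))), branch(0, tree(0, g(true, 0)), 0), tree(0, h(zero, tree(0, g(true, 0)), tree(0, g(true, 0))))).
Delete trivial equation tree(c, zero) = tree(c, zero).
MGU = { A -> tree(0, g(true, 0)), T -> h(branch(zero, tree(0, g(true, 0)), tree(0, g(true, 0))), branch(0, tree(0, g(true, 0)), 0), tree(0, h(zero, tree(0, g(true, 0)), tree(0, g(true, 0))))), M -> h(zero, tree(0, g(true, 0)), tree(0, g(true, 0))) }, so A -> tree(0, g(true, 0)).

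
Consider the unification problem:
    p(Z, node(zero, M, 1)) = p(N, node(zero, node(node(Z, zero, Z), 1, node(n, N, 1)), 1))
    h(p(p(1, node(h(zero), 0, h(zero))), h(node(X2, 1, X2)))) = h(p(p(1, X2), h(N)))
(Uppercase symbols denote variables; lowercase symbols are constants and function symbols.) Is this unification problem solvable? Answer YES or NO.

YES

Decompose p/2: Z = N,  node(zero, M, 1) = node(zero, node(node(Z, zero, Z), 1, node(n, N, 1)), 1).
Bind Z := N; substituting into the one remaining equation that mentions Z gives: node(zero, M, 1) = node(zero, node(node(N, zero, N), 1, node(n, N, 1)), 1).
Decompose node/3: zero = zero,  M = node(node(N, zero, N), 1, node(n, N, 1)),  1 = 1.
Delete trivial equation zero = zero.
Bind M := node(node(N, zero, N), 1, node(n, N, 1)); no other remaining equation mentions M.
Delete trivial equation 1 = 1.
Decompose h/1: p(p(1, node(h(zero), 0, h(zero))), h(node(X2, 1, X2))) = p(p(1, X2), h(N)).
Decompose p/2: p(1, node(h(zero), 0, h(zero))) = p(1, X2),  h(node(X2, 1, X2)) = h(N).
Decompose p/2: 1 = 1,  node(h(zero), 0, h(zero)) = X2.
Delete trivial equation 1 = 1.
Bind X2 := node(h(zero), 0, h(zero)); substituting into the remaining equation gives: h(node(node(h(zero), 0, h(zero)), 1, node(h(zero), 0, h(zero)))) = h(N).
Decompose h/1: node(node(h(zero), 0, h(zero)), 1, node(h(zero), 0, h(zero))) = N.
Bind N := node(node(h(zero), 0, h(zero)), 1, node(h(zero), 0, h(zero))). Substituting into the earlier bindings gives Z := node(node(h(zero), 0, h(zero)), 1, node(h(zero), 0, h(zero))), M := node(node(node(node(h(zero), 0, h(zero)), 1, node(h(zero), 0, h(zero))), zero, node(node(h(zero), 0, h(zero)), 1, node(h(zero), 0, h(zero)))), 1, node(n, node(node(h(zero), 0, h(zero)), 1, node(h(zero), 0, h(zero))), 1)).
No equations remain and no clash or occurs-check failure arose, so a unifier exists.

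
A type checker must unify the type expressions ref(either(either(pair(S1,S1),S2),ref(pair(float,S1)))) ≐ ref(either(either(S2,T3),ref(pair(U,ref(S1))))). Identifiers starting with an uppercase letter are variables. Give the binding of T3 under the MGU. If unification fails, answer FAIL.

FAIL

Decompose ref/1: either(either(pair(S1,S1),S2),ref(pair(float,S1))) ≐ either(either(S2,T3),ref(pair(U,ref(S1)))).
Decompose either/2: either(pair(S1,S1),S2) ≐ either(S2,T3),  ref(pair(float,S1)) ≐ ref(pair(U,ref(S1))).
Decompose either/2: pair(S1,S1) ≐ S2,  S2 ≐ T3.
Bind S2 := pair(S1,S1); substituting into the one remaining equation that mentions S2 gives: pair(S1,S1) ≐ T3.
Bind T3 := pair(S1,S1); no other remaining equation mentions T3.
Decompose ref/1: pair(float,S1) ≐ pair(U,ref(S1)).
Decompose pair/2: float ≐ U,  S1 ≐ ref(S1).
Bind U := float; no other remaining equation mentions U.
Occurs check fails: S1 occurs in ref(S1); the equation S1 ≐ ref(S1) has no finite solution.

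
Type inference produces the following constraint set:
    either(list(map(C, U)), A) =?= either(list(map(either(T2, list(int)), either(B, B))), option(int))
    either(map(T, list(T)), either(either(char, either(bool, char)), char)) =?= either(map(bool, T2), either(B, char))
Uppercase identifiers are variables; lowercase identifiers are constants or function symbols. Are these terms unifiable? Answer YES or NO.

Decompose either/2: list(map(C, U)) =?= list(map(either(T2, list(int)), either(B, B))),  A =?= option(int).
Decompose list/1: map(C, U) =?= map(either(T2, list(int)), either(B, B)).
Decompose map/2: C =?= either(T2, list(int)),  U =?= either(B, B).
Bind C := either(T2, list(int)); no other remaining equation mentions C.
Bind U := either(B, B); no other remaining equation mentions U.
Bind A := option(int); no other remaining equation mentions A.
Decompose either/2: map(T, list(T)) =?= map(bool, T2),  either(either(char, either(bool, char)), char) =?= either(B, char).
Decompose map/2: T =?= bool,  list(T) =?= T2.
Bind T := bool; substituting into the one remaining equation that mentions T gives: list(bool) =?= T2.
Bind T2 := list(bool); no other remaining equation mentions T2. Substituting into the earlier binding gives C := either(list(bool), list(int)).
Decompose either/2: either(char, either(bool, char)) =?= B,  char =?= char.
Bind B := either(char, either(bool, char)); no other remaining equation mentions B. Substituting into the earlier binding gives U := either(either(char, either(bool, char)), either(char, either(bool, char))).
Delete trivial equation char =?= char.
No equations remain and no clash or occurs-check failure arose, so a unifier exists.

YES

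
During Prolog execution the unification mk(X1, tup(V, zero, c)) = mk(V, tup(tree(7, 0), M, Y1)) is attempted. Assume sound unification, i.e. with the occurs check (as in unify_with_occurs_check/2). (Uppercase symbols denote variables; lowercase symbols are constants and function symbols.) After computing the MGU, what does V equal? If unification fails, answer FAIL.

tree(7, 0)

Decompose mk/2: X1 = V,  tup(V, zero, c) = tup(tree(7, 0), M, Y1).
Bind X1 := V; no other remaining equation mentions X1.
Decompose tup/3: V = tree(7, 0),  zero = M,  c = Y1.
Bind V := tree(7, 0); no other remaining equation mentions V. Substituting into the earlier binding gives X1 := tree(7, 0).
Bind M := zero; no other remaining equation mentions M.
Bind Y1 := c.
MGU = { X1 = tree(7, 0), V = tree(7, 0), M = zero, Y1 = c }, so V = tree(7, 0).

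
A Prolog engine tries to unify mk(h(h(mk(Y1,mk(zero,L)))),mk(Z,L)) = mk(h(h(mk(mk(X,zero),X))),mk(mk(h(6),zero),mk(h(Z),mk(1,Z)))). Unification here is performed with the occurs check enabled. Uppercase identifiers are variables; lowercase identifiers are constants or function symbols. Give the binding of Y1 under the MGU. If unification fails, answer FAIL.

mk(mk(zero,mk(h(mk(h(6),zero)),mk(1,mk(h(6),zero)))),zero)

Decompose mk/2: h(h(mk(Y1,mk(zero,L)))) = h(h(mk(mk(X,zero),X))),  mk(Z,L) = mk(mk(h(6),zero),mk(h(Z),mk(1,Z))).
Decompose h/1: h(mk(Y1,mk(zero,L))) = h(mk(mk(X,zero),X)).
Decompose h/1: mk(Y1,mk(zero,L)) = mk(mk(X,zero),X).
Decompose mk/2: Y1 = mk(X,zero),  mk(zero,L) = X.
Bind Y1 := mk(X,zero); no other remaining equation mentions Y1.
Bind X := mk(zero,L); no other remaining equation mentions X. Substituting into the earlier binding gives Y1 := mk(mk(zero,L),zero).
Decompose mk/2: Z = mk(h(6),zero),  L = mk(h(Z),mk(1,Z)).
Bind Z := mk(h(6),zero); substituting into the remaining equation gives: L = mk(h(mk(h(6),zero)),mk(1,mk(h(6),zero))).
Bind L := mk(h(mk(h(6),zero)),mk(1,mk(h(6),zero))). Substituting into the earlier bindings gives Y1 := mk(mk(zero,mk(h(mk(h(6),zero)),mk(1,mk(h(6),zero)))),zero), X := mk(zero,mk(h(mk(h(6),zero)),mk(1,mk(h(6),zero)))).
MGU = { Y1 -> mk(mk(zero,mk(h(mk(h(6),zero)),mk(1,mk(h(6),zero)))),zero), X -> mk(zero,mk(h(mk(h(6),zero)),mk(1,mk(h(6),zero)))), Z -> mk(h(6),zero), L -> mk(h(mk(h(6),zero)),mk(1,mk(h(6),zero))) }, so Y1 -> mk(mk(zero,mk(h(mk(h(6),zero)),mk(1,mk(h(6),zero)))),zero).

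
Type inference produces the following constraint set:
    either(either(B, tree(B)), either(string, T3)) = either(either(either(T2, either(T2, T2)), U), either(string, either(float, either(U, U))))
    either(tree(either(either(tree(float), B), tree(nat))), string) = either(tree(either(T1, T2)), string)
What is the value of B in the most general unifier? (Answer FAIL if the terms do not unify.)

either(tree(nat), either(tree(nat), tree(nat)))

Decompose either/2: either(B, tree(B)) = either(either(T2, either(T2, T2)), U),  either(string, T3) = either(string, either(float, either(U, U))).
Decompose either/2: B = either(T2, either(T2, T2)),  tree(B) = U.
Bind B := either(T2, either(T2, T2)); substituting into the 2 remaining equations that mention B gives: tree(either(T2, either(T2, T2))) = U,  either(tree(either(either(tree(float), either(T2, either(T2, T2))), tree(nat))), string) = either(tree(either(T1, T2)), string).
Bind U := tree(either(T2, either(T2, T2))); substituting into the one remaining equation that mentions U gives: either(string, T3) = either(string, either(float, either(tree(either(T2, either(T2, T2))), tree(either(T2, either(T2, T2)))))).
Decompose either/2: string = string,  T3 = either(float, either(tree(either(T2, either(T2, T2))), tree(either(T2, either(T2, T2))))).
Delete trivial equation string = string.
Bind T3 := either(float, either(tree(either(T2, either(T2, T2))), tree(either(T2, either(T2, T2))))); no other remaining equation mentions T3.
Decompose either/2: tree(either(either(tree(float), either(T2, either(T2, T2))), tree(nat))) = tree(either(T1, T2)),  string = string.
Decompose tree/1: either(either(tree(float), either(T2, either(T2, T2))), tree(nat)) = either(T1, T2).
Decompose either/2: either(tree(float), either(T2, either(T2, T2))) = T1,  tree(nat) = T2.
Bind T1 := either(tree(float), either(T2, either(T2, T2))); no other remaining equation mentions T1.
Bind T2 := tree(nat); no other remaining equation mentions T2. Substituting into the earlier bindings gives B := either(tree(nat), either(tree(nat), tree(nat))), U := tree(either(tree(nat), either(tree(nat), tree(nat)))), T3 := either(float, either(tree(either(tree(nat), either(tree(nat), tree(nat)))), tree(either(tree(nat), either(tree(nat), tree(nat)))))), T1 := either(tree(float), either(tree(nat), either(tree(nat), tree(nat)))).
Delete trivial equation string = string.
MGU = { B -> either(tree(nat), either(tree(nat), tree(nat))), U -> tree(either(tree(nat), either(tree(nat), tree(nat)))), T3 -> either(float, either(tree(either(tree(nat), either(tree(nat), tree(nat)))), tree(either(tree(nat), either(tree(nat), tree(nat)))))), T1 -> either(tree(float), either(tree(nat), either(tree(nat), tree(nat)))), T2 -> tree(nat) }, so B -> either(tree(nat), either(tree(nat), tree(nat))).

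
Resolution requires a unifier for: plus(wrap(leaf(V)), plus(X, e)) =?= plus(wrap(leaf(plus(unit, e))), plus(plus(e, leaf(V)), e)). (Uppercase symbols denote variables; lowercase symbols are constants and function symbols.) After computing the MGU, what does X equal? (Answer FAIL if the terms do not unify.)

Decompose plus/2: wrap(leaf(V)) =?= wrap(leaf(plus(unit, e))),  plus(X, e) =?= plus(plus(e, leaf(V)), e).
Decompose wrap/1: leaf(V) =?= leaf(plus(unit, e)).
Decompose leaf/1: V =?= plus(unit, e).
Bind V := plus(unit, e); substituting into the remaining equation gives: plus(X, e) =?= plus(plus(e, leaf(plus(unit, e))), e).
Decompose plus/2: X =?= plus(e, leaf(plus(unit, e))),  e =?= e.
Bind X := plus(e, leaf(plus(unit, e))); no other remaining equation mentions X.
Delete trivial equation e =?= e.
MGU = { V := plus(unit, e), X := plus(e, leaf(plus(unit, e))) }, so X := plus(e, leaf(plus(unit, e))).

plus(e, leaf(plus(unit, e)))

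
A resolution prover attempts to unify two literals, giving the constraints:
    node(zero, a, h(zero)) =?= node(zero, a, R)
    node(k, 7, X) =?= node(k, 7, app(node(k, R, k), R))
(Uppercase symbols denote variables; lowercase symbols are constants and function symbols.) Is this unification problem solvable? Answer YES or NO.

Decompose node/3: zero =?= zero,  a =?= a,  h(zero) =?= R.
Delete trivial equation zero =?= zero.
Delete trivial equation a =?= a.
Bind R := h(zero); substituting into the remaining equation gives: node(k, 7, X) =?= node(k, 7, app(node(k, h(zero), k), h(zero))).
Decompose node/3: k =?= k,  7 =?= 7,  X =?= app(node(k, h(zero), k), h(zero)).
Delete trivial equation k =?= k.
Delete trivial equation 7 =?= 7.
Bind X := app(node(k, h(zero), k), h(zero)).
No equations remain and no clash or occurs-check failure arose, so a unifier exists.

YES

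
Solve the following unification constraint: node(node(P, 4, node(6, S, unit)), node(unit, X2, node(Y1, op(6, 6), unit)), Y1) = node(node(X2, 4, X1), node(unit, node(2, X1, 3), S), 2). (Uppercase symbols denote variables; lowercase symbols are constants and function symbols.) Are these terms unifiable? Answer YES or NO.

Decompose node/3: node(P, 4, node(6, S, unit)) = node(X2, 4, X1),  node(unit, X2, node(Y1, op(6, 6), unit)) = node(unit, node(2, X1, 3), S),  Y1 = 2.
Decompose node/3: P = X2,  4 = 4,  node(6, S, unit) = X1.
Bind P := X2; no other remaining equation mentions P.
Delete trivial equation 4 = 4.
Bind X1 := node(6, S, unit); substituting into the one remaining equation that mentions X1 gives: node(unit, X2, node(Y1, op(6, 6), unit)) = node(unit, node(2, node(6, S, unit), 3), S).
Decompose node/3: unit = unit,  X2 = node(2, node(6, S, unit), 3),  node(Y1, op(6, 6), unit) = S.
Delete trivial equation unit = unit.
Bind X2 := node(2, node(6, S, unit), 3); no other remaining equation mentions X2. Substituting into the earlier binding gives P := node(2, node(6, S, unit), 3).
Bind S := node(Y1, op(6, 6), unit); no other remaining equation mentions S. Substituting into the earlier bindings gives P := node(2, node(6, node(Y1, op(6, 6), unit), unit), 3), X1 := node(6, node(Y1, op(6, 6), unit), unit), X2 := node(2, node(6, node(Y1, op(6, 6), unit), unit), 3).
Bind Y1 := 2. Substituting into the earlier bindings gives P := node(2, node(6, node(2, op(6, 6), unit), unit), 3), X1 := node(6, node(2, op(6, 6), unit), unit), X2 := node(2, node(6, node(2, op(6, 6), unit), unit), 3), S := node(2, op(6, 6), unit).
No equations remain and no clash or occurs-check failure arose, so a unifier exists.

YES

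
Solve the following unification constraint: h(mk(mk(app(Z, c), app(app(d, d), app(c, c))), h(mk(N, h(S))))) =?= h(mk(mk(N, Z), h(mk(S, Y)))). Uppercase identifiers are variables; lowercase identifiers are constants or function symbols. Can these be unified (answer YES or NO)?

Decompose h/1: mk(mk(app(Z, c), app(app(d, d), app(c, c))), h(mk(N, h(S)))) =?= mk(mk(N, Z), h(mk(S, Y))).
Decompose mk/2: mk(app(Z, c), app(app(d, d), app(c, c))) =?= mk(N, Z),  h(mk(N, h(S))) =?= h(mk(S, Y)).
Decompose mk/2: app(Z, c) =?= N,  app(app(d, d), app(c, c)) =?= Z.
Bind N := app(Z, c); substituting into the one remaining equation that mentions N gives: h(mk(app(Z, c), h(S))) =?= h(mk(S, Y)).
Bind Z := app(app(d, d), app(c, c)); substituting into the remaining equation gives: h(mk(app(app(app(d, d), app(c, c)), c), h(S))) =?= h(mk(S, Y)). Substituting into the earlier binding gives N := app(app(app(d, d), app(c, c)), c).
Decompose h/1: mk(app(app(app(d, d), app(c, c)), c), h(S)) =?= mk(S, Y).
Decompose mk/2: app(app(app(d, d), app(c, c)), c) =?= S,  h(S) =?= Y.
Bind S := app(app(app(d, d), app(c, c)), c); substituting into the remaining equation gives: h(app(app(app(d, d), app(c, c)), c)) =?= Y.
Bind Y := h(app(app(app(d, d), app(c, c)), c)).
No equations remain and no clash or occurs-check failure arose, so a unifier exists.

YES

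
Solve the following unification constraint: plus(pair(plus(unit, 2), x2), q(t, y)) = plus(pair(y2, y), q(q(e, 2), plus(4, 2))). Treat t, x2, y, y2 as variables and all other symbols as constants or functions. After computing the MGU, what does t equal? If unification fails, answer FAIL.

q(e, 2)

Decompose plus/2: pair(plus(unit, 2), x2) = pair(y2, y),  q(t, y) = q(q(e, 2), plus(4, 2)).
Decompose pair/2: plus(unit, 2) = y2,  x2 = y.
Bind y2 := plus(unit, 2); no other remaining equation mentions y2.
Bind x2 := y; no other remaining equation mentions x2.
Decompose q/2: t = q(e, 2),  y = plus(4, 2).
Bind t := q(e, 2); no other remaining equation mentions t.
Bind y := plus(4, 2). Substituting into the earlier binding gives x2 := plus(4, 2).
MGU = { y2 := plus(unit, 2), x2 := plus(4, 2), t := q(e, 2), y := plus(4, 2) }, so t := q(e, 2).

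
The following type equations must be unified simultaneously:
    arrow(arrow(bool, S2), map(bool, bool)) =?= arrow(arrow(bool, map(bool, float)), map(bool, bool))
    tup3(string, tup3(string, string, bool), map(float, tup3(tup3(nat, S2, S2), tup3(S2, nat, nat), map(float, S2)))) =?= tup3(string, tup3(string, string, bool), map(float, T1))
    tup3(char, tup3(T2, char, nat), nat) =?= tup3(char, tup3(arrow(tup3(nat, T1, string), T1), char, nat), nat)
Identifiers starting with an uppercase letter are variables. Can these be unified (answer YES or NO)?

Decompose arrow/2: arrow(bool, S2) =?= arrow(bool, map(bool, float)),  map(bool, bool) =?= map(bool, bool).
Decompose arrow/2: bool =?= bool,  S2 =?= map(bool, float).
Delete trivial equation bool =?= bool.
Bind S2 := map(bool, float); substituting into the one remaining equation that mentions S2 gives: tup3(string, tup3(string, string, bool), map(float, tup3(tup3(nat, map(bool, float), map(bool, float)), tup3(map(bool, float), nat, nat), map(float, map(bool, float))))) =?= tup3(string, tup3(string, string, bool), map(float, T1)).
Delete trivial equation map(bool, bool) =?= map(bool, bool).
Decompose tup3/3: string =?= string,  tup3(string, string, bool) =?= tup3(string, string, bool),  map(float, tup3(tup3(nat, map(bool, float), map(bool, float)), tup3(map(bool, float), nat, nat), map(float, map(bool, float)))) =?= map(float, T1).
Delete trivial equation string =?= string.
Delete trivial equation tup3(string, string, bool) =?= tup3(string, string, bool).
Decompose map/2: float =?= float,  tup3(tup3(nat, map(bool, float), map(bool, float)), tup3(map(bool, float), nat, nat), map(float, map(bool, float))) =?= T1.
Delete trivial equation float =?= float.
Bind T1 := tup3(tup3(nat, map(bool, float), map(bool, float)), tup3(map(bool, float), nat, nat), map(float, map(bool, float))); substituting into the remaining equation gives: tup3(char, tup3(T2, char, nat), nat) =?= tup3(char, tup3(arrow(tup3(nat, tup3(tup3(nat, map(bool, float), map(bool, float)), tup3(map(bool, float), nat, nat), map(float, map(bool, float))), string), tup3(tup3(nat, map(bool, float), map(bool, float)), tup3(map(bool, float), nat, nat), map(float, map(bool, float)))), char, nat), nat).
Decompose tup3/3: char =?= char,  tup3(T2, char, nat) =?= tup3(arrow(tup3(nat, tup3(tup3(nat, map(bool, float), map(bool, float)), tup3(map(bool, float), nat, nat), map(float, map(bool, float))), string), tup3(tup3(nat, map(bool, float), map(bool, float)), tup3(map(bool, float), nat, nat), map(float, map(bool, float)))), char, nat),  nat =?= nat.
Delete trivial equation char =?= char.
Decompose tup3/3: T2 =?= arrow(tup3(nat, tup3(tup3(nat, map(bool, float), map(bool, float)), tup3(map(bool, float), nat, nat), map(float, map(bool, float))), string), tup3(tup3(nat, map(bool, float), map(bool, float)), tup3(map(bool, float), nat, nat), map(float, map(bool, float)))),  char =?= char,  nat =?= nat.
Bind T2 := arrow(tup3(nat, tup3(tup3(nat, map(bool, float), map(bool, float)), tup3(map(bool, float), nat, nat), map(float, map(bool, float))), string), tup3(tup3(nat, map(bool, float), map(bool, float)), tup3(map(bool, float), nat, nat), map(float, map(bool, float)))); no other remaining equation mentions T2.
Delete trivial equation char =?= char.
Delete trivial equation nat =?= nat.
Delete trivial equation nat =?= nat.
No equations remain and no clash or occurs-check failure arose, so a unifier exists.

YES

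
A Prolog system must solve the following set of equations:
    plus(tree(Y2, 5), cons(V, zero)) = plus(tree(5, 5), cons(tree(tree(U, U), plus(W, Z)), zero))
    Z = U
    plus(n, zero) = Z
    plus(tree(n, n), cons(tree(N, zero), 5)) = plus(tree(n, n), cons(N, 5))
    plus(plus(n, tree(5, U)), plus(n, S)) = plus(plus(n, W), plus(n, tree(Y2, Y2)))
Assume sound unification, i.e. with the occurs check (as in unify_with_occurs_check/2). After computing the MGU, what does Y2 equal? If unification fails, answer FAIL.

FAIL

Decompose plus/2: tree(Y2, 5) = tree(5, 5),  cons(V, zero) = cons(tree(tree(U, U), plus(W, Z)), zero).
Decompose tree/2: Y2 = 5,  5 = 5.
Bind Y2 := 5; substituting into the one remaining equation that mentions Y2 gives: plus(plus(n, tree(5, U)), plus(n, S)) = plus(plus(n, W), plus(n, tree(5, 5))).
Delete trivial equation 5 = 5.
Decompose cons/2: V = tree(tree(U, U), plus(W, Z)),  zero = zero.
Bind V := tree(tree(U, U), plus(W, Z)); no other remaining equation mentions V.
Delete trivial equation zero = zero.
Bind Z := U; substituting into the one remaining equation that mentions Z gives: plus(n, zero) = U. Substituting into the earlier binding gives V := tree(tree(U, U), plus(W, U)).
Bind U := plus(n, zero); substituting into the one remaining equation that mentions U gives: plus(plus(n, tree(5, plus(n, zero))), plus(n, S)) = plus(plus(n, W), plus(n, tree(5, 5))). Substituting into the earlier bindings gives V := tree(tree(plus(n, zero), plus(n, zero)), plus(W, plus(n, zero))), Z := plus(n, zero).
Decompose plus/2: tree(n, n) = tree(n, n),  cons(tree(N, zero), 5) = cons(N, 5).
Delete trivial equation tree(n, n) = tree(n, n).
Decompose cons/2: tree(N, zero) = N,  5 = 5.
Occurs check fails: N occurs in tree(N, zero); the equation N = tree(N, zero) has no finite solution.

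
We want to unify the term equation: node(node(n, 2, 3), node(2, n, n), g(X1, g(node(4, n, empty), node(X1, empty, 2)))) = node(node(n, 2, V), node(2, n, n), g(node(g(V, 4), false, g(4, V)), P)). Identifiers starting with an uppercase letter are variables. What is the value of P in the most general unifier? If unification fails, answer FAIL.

Decompose node/3: node(n, 2, 3) = node(n, 2, V),  node(2, n, n) = node(2, n, n),  g(X1, g(node(4, n, empty), node(X1, empty, 2))) = g(node(g(V, 4), false, g(4, V)), P).
Decompose node/3: n = n,  2 = 2,  3 = V.
Delete trivial equation n = n.
Delete trivial equation 2 = 2.
Bind V := 3; substituting into the one remaining equation that mentions V gives: g(X1, g(node(4, n, empty), node(X1, empty, 2))) = g(node(g(3, 4), false, g(4, 3)), P).
Delete trivial equation node(2, n, n) = node(2, n, n).
Decompose g/2: X1 = node(g(3, 4), false, g(4, 3)),  g(node(4, n, empty), node(X1, empty, 2)) = P.
Bind X1 := node(g(3, 4), false, g(4, 3)); substituting into the remaining equation gives: g(node(4, n, empty), node(node(g(3, 4), false, g(4, 3)), empty, 2)) = P.
Bind P := g(node(4, n, empty), node(node(g(3, 4), false, g(4, 3)), empty, 2)).
MGU = { V -> 3, X1 -> node(g(3, 4), false, g(4, 3)), P -> g(node(4, n, empty), node(node(g(3, 4), false, g(4, 3)), empty, 2)) }, so P -> g(node(4, n, empty), node(node(g(3, 4), false, g(4, 3)), empty, 2)).

g(node(4, n, empty), node(node(g(3, 4), false, g(4, 3)), empty, 2))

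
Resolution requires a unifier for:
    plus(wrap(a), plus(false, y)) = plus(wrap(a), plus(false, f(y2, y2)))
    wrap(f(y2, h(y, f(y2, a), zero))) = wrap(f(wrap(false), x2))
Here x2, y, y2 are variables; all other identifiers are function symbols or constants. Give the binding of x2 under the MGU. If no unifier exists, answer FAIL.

h(f(wrap(false), wrap(false)), f(wrap(false), a), zero)

Decompose plus/2: wrap(a) = wrap(a),  plus(false, y) = plus(false, f(y2, y2)).
Delete trivial equation wrap(a) = wrap(a).
Decompose plus/2: false = false,  y = f(y2, y2).
Delete trivial equation false = false.
Bind y := f(y2, y2); substituting into the remaining equation gives: wrap(f(y2, h(f(y2, y2), f(y2, a), zero))) = wrap(f(wrap(false), x2)).
Decompose wrap/1: f(y2, h(f(y2, y2), f(y2, a), zero)) = f(wrap(false), x2).
Decompose f/2: y2 = wrap(false),  h(f(y2, y2), f(y2, a), zero) = x2.
Bind y2 := wrap(false); substituting into the remaining equation gives: h(f(wrap(false), wrap(false)), f(wrap(false), a), zero) = x2. Substituting into the earlier binding gives y := f(wrap(false), wrap(false)).
Bind x2 := h(f(wrap(false), wrap(false)), f(wrap(false), a), zero).
MGU = { y ↦ f(wrap(false), wrap(false)), y2 ↦ wrap(false), x2 ↦ h(f(wrap(false), wrap(false)), f(wrap(false), a), zero) }, so x2 ↦ h(f(wrap(false), wrap(false)), f(wrap(false), a), zero).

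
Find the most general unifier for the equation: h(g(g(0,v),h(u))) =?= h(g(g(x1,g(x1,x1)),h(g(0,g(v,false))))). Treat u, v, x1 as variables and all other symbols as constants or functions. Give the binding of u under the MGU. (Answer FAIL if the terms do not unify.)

Decompose h/1: g(g(0,v),h(u)) =?= g(g(x1,g(x1,x1)),h(g(0,g(v,false)))).
Decompose g/2: g(0,v) =?= g(x1,g(x1,x1)),  h(u) =?= h(g(0,g(v,false))).
Decompose g/2: 0 =?= x1,  v =?= g(x1,x1).
Bind x1 := 0; substituting into the one remaining equation that mentions x1 gives: v =?= g(0,0).
Bind v := g(0,0); substituting into the remaining equation gives: h(u) =?= h(g(0,g(g(0,0),false))).
Decompose h/1: u =?= g(0,g(g(0,0),false)).
Bind u := g(0,g(g(0,0),false)).
MGU = { x1 := 0, v := g(0,0), u := g(0,g(g(0,0),false)) }, so u := g(0,g(g(0,0),false)).

g(0,g(g(0,0),false))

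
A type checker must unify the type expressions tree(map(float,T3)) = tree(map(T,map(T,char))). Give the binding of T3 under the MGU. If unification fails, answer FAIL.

Decompose tree/1: map(float,T3) = map(T,map(T,char)).
Decompose map/2: float = T,  T3 = map(T,char).
Bind T := float; substituting into the remaining equation gives: T3 = map(float,char).
Bind T3 := map(float,char).
MGU = { T ↦ float, T3 ↦ map(float,char) }, so T3 ↦ map(float,char).

map(float,char)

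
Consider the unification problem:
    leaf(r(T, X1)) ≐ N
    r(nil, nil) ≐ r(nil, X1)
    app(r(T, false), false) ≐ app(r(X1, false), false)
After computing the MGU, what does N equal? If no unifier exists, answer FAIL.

Bind N := leaf(r(T, X1)); no other remaining equation mentions N.
Decompose r/2: nil ≐ nil,  nil ≐ X1.
Delete trivial equation nil ≐ nil.
Bind X1 := nil; substituting into the remaining equation gives: app(r(T, false), false) ≐ app(r(nil, false), false). Substituting into the earlier binding gives N := leaf(r(T, nil)).
Decompose app/2: r(T, false) ≐ r(nil, false),  false ≐ false.
Decompose r/2: T ≐ nil,  false ≐ false.
Bind T := nil; no other remaining equation mentions T. Substituting into the earlier binding gives N := leaf(r(nil, nil)).
Delete trivial equation false ≐ false.
Delete trivial equation false ≐ false.
MGU = { N ↦ leaf(r(nil, nil)), X1 ↦ nil, T ↦ nil }, so N ↦ leaf(r(nil, nil)).

leaf(r(nil, nil))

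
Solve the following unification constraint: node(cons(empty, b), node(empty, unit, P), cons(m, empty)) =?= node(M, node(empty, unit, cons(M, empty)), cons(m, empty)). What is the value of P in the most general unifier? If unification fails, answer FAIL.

cons(cons(empty, b), empty)

Decompose node/3: cons(empty, b) =?= M,  node(empty, unit, P) =?= node(empty, unit, cons(M, empty)),  cons(m, empty) =?= cons(m, empty).
Bind M := cons(empty, b); substituting into the one remaining equation that mentions M gives: node(empty, unit, P) =?= node(empty, unit, cons(cons(empty, b), empty)).
Decompose node/3: empty =?= empty,  unit =?= unit,  P =?= cons(cons(empty, b), empty).
Delete trivial equation empty =?= empty.
Delete trivial equation unit =?= unit.
Bind P := cons(cons(empty, b), empty); no other remaining equation mentions P.
Delete trivial equation cons(m, empty) =?= cons(m, empty).
MGU = { M -> cons(empty, b), P -> cons(cons(empty, b), empty) }, so P -> cons(cons(empty, b), empty).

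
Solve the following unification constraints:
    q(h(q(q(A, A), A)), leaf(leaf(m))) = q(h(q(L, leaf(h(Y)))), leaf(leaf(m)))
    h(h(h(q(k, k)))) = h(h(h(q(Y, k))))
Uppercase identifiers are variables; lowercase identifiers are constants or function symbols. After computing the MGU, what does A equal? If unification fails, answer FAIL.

Decompose q/2: h(q(q(A, A), A)) = h(q(L, leaf(h(Y)))),  leaf(leaf(m)) = leaf(leaf(m)).
Decompose h/1: q(q(A, A), A) = q(L, leaf(h(Y))).
Decompose q/2: q(A, A) = L,  A = leaf(h(Y)).
Bind L := q(A, A); no other remaining equation mentions L.
Bind A := leaf(h(Y)); no other remaining equation mentions A. Substituting into the earlier binding gives L := q(leaf(h(Y)), leaf(h(Y))).
Delete trivial equation leaf(leaf(m)) = leaf(leaf(m)).
Decompose h/1: h(h(q(k, k))) = h(h(q(Y, k))).
Decompose h/1: h(q(k, k)) = h(q(Y, k)).
Decompose h/1: q(k, k) = q(Y, k).
Decompose q/2: k = Y,  k = k.
Bind Y := k; no other remaining equation mentions Y. Substituting into the earlier bindings gives L := q(leaf(h(k)), leaf(h(k))), A := leaf(h(k)).
Delete trivial equation k = k.
MGU = { L -> q(leaf(h(k)), leaf(h(k))), A -> leaf(h(k)), Y -> k }, so A -> leaf(h(k)).

leaf(h(k))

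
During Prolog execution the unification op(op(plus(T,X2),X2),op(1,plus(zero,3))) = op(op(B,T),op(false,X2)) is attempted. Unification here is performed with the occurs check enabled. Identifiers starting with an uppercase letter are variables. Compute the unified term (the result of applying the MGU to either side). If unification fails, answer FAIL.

Decompose op/2: op(plus(T,X2),X2) = op(B,T),  op(1,plus(zero,3)) = op(false,X2).
Decompose op/2: plus(T,X2) = B,  X2 = T.
Bind B := plus(T,X2); no other remaining equation mentions B.
Bind X2 := T; substituting into the remaining equation gives: op(1,plus(zero,3)) = op(false,T). Substituting into the earlier binding gives B := plus(T,T).
Decompose op/2: 1 = false,  plus(zero,3) = T.
Clash: constants 1 and false differ; no unifier exists.

FAIL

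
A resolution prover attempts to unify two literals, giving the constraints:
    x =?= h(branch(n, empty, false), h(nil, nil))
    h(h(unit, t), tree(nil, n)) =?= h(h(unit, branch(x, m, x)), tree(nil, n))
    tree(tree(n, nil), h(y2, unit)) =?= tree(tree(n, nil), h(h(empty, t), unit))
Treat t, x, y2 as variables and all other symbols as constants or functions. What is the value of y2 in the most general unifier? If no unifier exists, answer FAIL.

Bind x := h(branch(n, empty, false), h(nil, nil)); substituting into the one remaining equation that mentions x gives: h(h(unit, t), tree(nil, n)) =?= h(h(unit, branch(h(branch(n, empty, false), h(nil, nil)), m, h(branch(n, empty, false), h(nil, nil)))), tree(nil, n)).
Decompose h/2: h(unit, t) =?= h(unit, branch(h(branch(n, empty, false), h(nil, nil)), m, h(branch(n, empty, false), h(nil, nil)))),  tree(nil, n) =?= tree(nil, n).
Decompose h/2: unit =?= unit,  t =?= branch(h(branch(n, empty, false), h(nil, nil)), m, h(branch(n, empty, false), h(nil, nil))).
Delete trivial equation unit =?= unit.
Bind t := branch(h(branch(n, empty, false), h(nil, nil)), m, h(branch(n, empty, false), h(nil, nil))); substituting into the one remaining equation that mentions t gives: tree(tree(n, nil), h(y2, unit)) =?= tree(tree(n, nil), h(h(empty, branch(h(branch(n, empty, false), h(nil, nil)), m, h(branch(n, empty, false), h(nil, nil)))), unit)).
Delete trivial equation tree(nil, n) =?= tree(nil, n).
Decompose tree/2: tree(n, nil) =?= tree(n, nil),  h(y2, unit) =?= h(h(empty, branch(h(branch(n, empty, false), h(nil, nil)), m, h(branch(n, empty, false), h(nil, nil)))), unit).
Delete trivial equation tree(n, nil) =?= tree(n, nil).
Decompose h/2: y2 =?= h(empty, branch(h(branch(n, empty, false), h(nil, nil)), m, h(branch(n, empty, false), h(nil, nil)))),  unit =?= unit.
Bind y2 := h(empty, branch(h(branch(n, empty, false), h(nil, nil)), m, h(branch(n, empty, false), h(nil, nil)))); no other remaining equation mentions y2.
Delete trivial equation unit =?= unit.
MGU = { x -> h(branch(n, empty, false), h(nil, nil)), t -> branch(h(branch(n, empty, false), h(nil, nil)), m, h(branch(n, empty, false), h(nil, nil))), y2 -> h(empty, branch(h(branch(n, empty, false), h(nil, nil)), m, h(branch(n, empty, false), h(nil, nil)))) }, so y2 -> h(empty, branch(h(branch(n, empty, false), h(nil, nil)), m, h(branch(n, empty, false), h(nil, nil)))).

h(empty, branch(h(branch(n, empty, false), h(nil, nil)), m, h(branch(n, empty, false), h(nil, nil))))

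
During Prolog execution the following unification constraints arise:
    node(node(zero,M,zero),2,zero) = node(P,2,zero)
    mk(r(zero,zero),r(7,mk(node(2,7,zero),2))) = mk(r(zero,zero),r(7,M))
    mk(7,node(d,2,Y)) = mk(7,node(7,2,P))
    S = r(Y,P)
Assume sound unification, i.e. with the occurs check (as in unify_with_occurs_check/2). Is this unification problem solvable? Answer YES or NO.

Decompose node/3: node(zero,M,zero) = P,  2 = 2,  zero = zero.
Bind P := node(zero,M,zero); substituting into the 2 remaining equations that mention P gives: mk(7,node(d,2,Y)) = mk(7,node(7,2,node(zero,M,zero))),  S = r(Y,node(zero,M,zero)).
Delete trivial equation 2 = 2.
Delete trivial equation zero = zero.
Decompose mk/2: r(zero,zero) = r(zero,zero),  r(7,mk(node(2,7,zero),2)) = r(7,M).
Delete trivial equation r(zero,zero) = r(zero,zero).
Decompose r/2: 7 = 7,  mk(node(2,7,zero),2) = M.
Delete trivial equation 7 = 7.
Bind M := mk(node(2,7,zero),2); substituting into the remaining equations gives: mk(7,node(d,2,Y)) = mk(7,node(7,2,node(zero,mk(node(2,7,zero),2),zero))),  S = r(Y,node(zero,mk(node(2,7,zero),2),zero)). Substituting into the earlier binding gives P := node(zero,mk(node(2,7,zero),2),zero).
Decompose mk/2: 7 = 7,  node(d,2,Y) = node(7,2,node(zero,mk(node(2,7,zero),2),zero)).
Delete trivial equation 7 = 7.
Decompose node/3: d = 7,  2 = 2,  Y = node(zero,mk(node(2,7,zero),2),zero).
Clash: constants d and 7 differ; no unifier exists.

NO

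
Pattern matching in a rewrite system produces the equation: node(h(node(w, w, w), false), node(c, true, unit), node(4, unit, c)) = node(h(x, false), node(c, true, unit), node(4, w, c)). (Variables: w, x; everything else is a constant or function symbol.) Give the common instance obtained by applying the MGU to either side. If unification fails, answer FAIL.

Decompose node/3: h(node(w, w, w), false) = h(x, false),  node(c, true, unit) = node(c, true, unit),  node(4, unit, c) = node(4, w, c).
Decompose h/2: node(w, w, w) = x,  false = false.
Bind x := node(w, w, w); no other remaining equation mentions x.
Delete trivial equation false = false.
Delete trivial equation node(c, true, unit) = node(c, true, unit).
Decompose node/3: 4 = 4,  unit = w,  c = c.
Delete trivial equation 4 = 4.
Bind w := unit; no other remaining equation mentions w. Substituting into the earlier binding gives x := node(unit, unit, unit).
Delete trivial equation c = c.
Applying the MGU to either side gives node(h(node(unit, unit, unit), false), node(c, true, unit), node(4, unit, c)).

node(h(node(unit, unit, unit), false), node(c, true, unit), node(4, unit, c))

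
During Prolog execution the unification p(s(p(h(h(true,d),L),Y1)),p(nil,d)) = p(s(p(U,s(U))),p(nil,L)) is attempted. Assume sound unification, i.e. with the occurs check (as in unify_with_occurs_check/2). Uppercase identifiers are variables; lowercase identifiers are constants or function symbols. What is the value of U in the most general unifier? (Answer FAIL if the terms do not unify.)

Decompose p/2: s(p(h(h(true,d),L),Y1)) = s(p(U,s(U))),  p(nil,d) = p(nil,L).
Decompose s/1: p(h(h(true,d),L),Y1) = p(U,s(U)).
Decompose p/2: h(h(true,d),L) = U,  Y1 = s(U).
Bind U := h(h(true,d),L); substituting into the one remaining equation that mentions U gives: Y1 = s(h(h(true,d),L)).
Bind Y1 := s(h(h(true,d),L)); no other remaining equation mentions Y1.
Decompose p/2: nil = nil,  d = L.
Delete trivial equation nil = nil.
Bind L := d. Substituting into the earlier bindings gives U := h(h(true,d),d), Y1 := s(h(h(true,d),d)).
MGU = { U ↦ h(h(true,d),d), Y1 ↦ s(h(h(true,d),d)), L ↦ d }, so U ↦ h(h(true,d),d).

h(h(true,d),d)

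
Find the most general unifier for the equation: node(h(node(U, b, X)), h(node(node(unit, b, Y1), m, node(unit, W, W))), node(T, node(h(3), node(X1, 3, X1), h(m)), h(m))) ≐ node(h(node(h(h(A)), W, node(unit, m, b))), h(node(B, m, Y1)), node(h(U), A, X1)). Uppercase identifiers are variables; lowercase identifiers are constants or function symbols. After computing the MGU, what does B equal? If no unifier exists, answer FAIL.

node(unit, b, node(unit, b, b))

Decompose node/3: h(node(U, b, X)) ≐ h(node(h(h(A)), W, node(unit, m, b))),  h(node(node(unit, b, Y1), m, node(unit, W, W))) ≐ h(node(B, m, Y1)),  node(T, node(h(3), node(X1, 3, X1), h(m)), h(m)) ≐ node(h(U), A, X1).
Decompose h/1: node(U, b, X) ≐ node(h(h(A)), W, node(unit, m, b)).
Decompose node/3: U ≐ h(h(A)),  b ≐ W,  X ≐ node(unit, m, b).
Bind U := h(h(A)); substituting into the one remaining equation that mentions U gives: node(T, node(h(3), node(X1, 3, X1), h(m)), h(m)) ≐ node(h(h(h(A))), A, X1).
Bind W := b; substituting into the one remaining equation that mentions W gives: h(node(node(unit, b, Y1), m, node(unit, b, b))) ≐ h(node(B, m, Y1)).
Bind X := node(unit, m, b); no other remaining equation mentions X.
Decompose h/1: node(node(unit, b, Y1), m, node(unit, b, b)) ≐ node(B, m, Y1).
Decompose node/3: node(unit, b, Y1) ≐ B,  m ≐ m,  node(unit, b, b) ≐ Y1.
Bind B := node(unit, b, Y1); no other remaining equation mentions B.
Delete trivial equation m ≐ m.
Bind Y1 := node(unit, b, b); no other remaining equation mentions Y1. Substituting into the earlier binding gives B := node(unit, b, node(unit, b, b)).
Decompose node/3: T ≐ h(h(h(A))),  node(h(3), node(X1, 3, X1), h(m)) ≐ A,  h(m) ≐ X1.
Bind T := h(h(h(A))); no other remaining equation mentions T.
Bind A := node(h(3), node(X1, 3, X1), h(m)); no other remaining equation mentions A. Substituting into the earlier bindings gives U := h(h(node(h(3), node(X1, 3, X1), h(m)))), T := h(h(h(node(h(3), node(X1, 3, X1), h(m))))).
Bind X1 := h(m). Substituting into the earlier bindings gives U := h(h(node(h(3), node(h(m), 3, h(m)), h(m)))), T := h(h(h(node(h(3), node(h(m), 3, h(m)), h(m))))), A := node(h(3), node(h(m), 3, h(m)), h(m)).
MGU = { U ↦ h(h(node(h(3), node(h(m), 3, h(m)), h(m)))), W ↦ b, X ↦ node(unit, m, b), B ↦ node(unit, b, node(unit, b, b)), Y1 ↦ node(unit, b, b), T ↦ h(h(h(node(h(3), node(h(m), 3, h(m)), h(m))))), A ↦ node(h(3), node(h(m), 3, h(m)), h(m)), X1 ↦ h(m) }, so B ↦ node(unit, b, node(unit, b, b)).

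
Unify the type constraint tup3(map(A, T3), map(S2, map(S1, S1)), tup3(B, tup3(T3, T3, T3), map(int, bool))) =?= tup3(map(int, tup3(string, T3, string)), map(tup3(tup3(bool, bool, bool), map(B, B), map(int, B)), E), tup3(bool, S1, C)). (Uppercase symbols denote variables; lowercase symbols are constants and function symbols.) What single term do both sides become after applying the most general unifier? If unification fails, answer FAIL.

Decompose tup3/3: map(A, T3) =?= map(int, tup3(string, T3, string)),  map(S2, map(S1, S1)) =?= map(tup3(tup3(bool, bool, bool), map(B, B), map(int, B)), E),  tup3(B, tup3(T3, T3, T3), map(int, bool)) =?= tup3(bool, S1, C).
Decompose map/2: A =?= int,  T3 =?= tup3(string, T3, string).
Bind A := int; no other remaining equation mentions A.
Occurs check fails: T3 occurs in tup3(string, T3, string); the equation T3 =?= tup3(string, T3, string) has no finite solution.

FAIL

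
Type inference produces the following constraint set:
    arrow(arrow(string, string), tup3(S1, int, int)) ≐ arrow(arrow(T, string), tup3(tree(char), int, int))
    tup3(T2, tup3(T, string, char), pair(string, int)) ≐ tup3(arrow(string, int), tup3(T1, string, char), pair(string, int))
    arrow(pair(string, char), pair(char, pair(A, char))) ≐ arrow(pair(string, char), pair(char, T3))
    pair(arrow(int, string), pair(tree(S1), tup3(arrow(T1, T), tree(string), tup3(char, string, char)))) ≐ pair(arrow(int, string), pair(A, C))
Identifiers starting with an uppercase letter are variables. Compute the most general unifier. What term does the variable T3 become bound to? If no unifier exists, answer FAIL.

Decompose arrow/2: arrow(string, string) ≐ arrow(T, string),  tup3(S1, int, int) ≐ tup3(tree(char), int, int).
Decompose arrow/2: string ≐ T,  string ≐ string.
Bind T := string; substituting into the 2 remaining equations that mention T gives: tup3(T2, tup3(string, string, char), pair(string, int)) ≐ tup3(arrow(string, int), tup3(T1, string, char), pair(string, int)),  pair(arrow(int, string), pair(tree(S1), tup3(arrow(T1, string), tree(string), tup3(char, string, char)))) ≐ pair(arrow(int, string), pair(A, C)).
Delete trivial equation string ≐ string.
Decompose tup3/3: S1 ≐ tree(char),  int ≐ int,  int ≐ int.
Bind S1 := tree(char); substituting into the one remaining equation that mentions S1 gives: pair(arrow(int, string), pair(tree(tree(char)), tup3(arrow(T1, string), tree(string), tup3(char, string, char)))) ≐ pair(arrow(int, string), pair(A, C)).
Delete trivial equation int ≐ int.
Delete trivial equation int ≐ int.
Decompose tup3/3: T2 ≐ arrow(string, int),  tup3(string, string, char) ≐ tup3(T1, string, char),  pair(string, int) ≐ pair(string, int).
Bind T2 := arrow(string, int); no other remaining equation mentions T2.
Decompose tup3/3: string ≐ T1,  string ≐ string,  char ≐ char.
Bind T1 := string; substituting into the one remaining equation that mentions T1 gives: pair(arrow(int, string), pair(tree(tree(char)), tup3(arrow(string, string), tree(string), tup3(char, string, char)))) ≐ pair(arrow(int, string), pair(A, C)).
Delete trivial equation string ≐ string.
Delete trivial equation char ≐ char.
Delete trivial equation pair(string, int) ≐ pair(string, int).
Decompose arrow/2: pair(string, char) ≐ pair(string, char),  pair(char, pair(A, char)) ≐ pair(char, T3).
Delete trivial equation pair(string, char) ≐ pair(string, char).
Decompose pair/2: char ≐ char,  pair(A, char) ≐ T3.
Delete trivial equation char ≐ char.
Bind T3 := pair(A, char); no other remaining equation mentions T3.
Decompose pair/2: arrow(int, string) ≐ arrow(int, string),  pair(tree(tree(char)), tup3(arrow(string, string), tree(string), tup3(char, string, char))) ≐ pair(A, C).
Delete trivial equation arrow(int, string) ≐ arrow(int, string).
Decompose pair/2: tree(tree(char)) ≐ A,  tup3(arrow(string, string), tree(string), tup3(char, string, char)) ≐ C.
Bind A := tree(tree(char)); no other remaining equation mentions A. Substituting into the earlier binding gives T3 := pair(tree(tree(char)), char).
Bind C := tup3(arrow(string, string), tree(string), tup3(char, string, char)).
MGU = { T -> string, S1 -> tree(char), T2 -> arrow(string, int), T1 -> string, T3 -> pair(tree(tree(char)), char), A -> tree(tree(char)), C -> tup3(arrow(string, string), tree(string), tup3(char, string, char)) }, so T3 -> pair(tree(tree(char)), char).

pair(tree(tree(char)), char)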